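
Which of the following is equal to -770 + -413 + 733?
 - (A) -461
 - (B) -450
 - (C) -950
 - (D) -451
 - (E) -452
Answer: B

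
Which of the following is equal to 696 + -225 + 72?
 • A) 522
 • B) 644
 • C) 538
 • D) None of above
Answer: D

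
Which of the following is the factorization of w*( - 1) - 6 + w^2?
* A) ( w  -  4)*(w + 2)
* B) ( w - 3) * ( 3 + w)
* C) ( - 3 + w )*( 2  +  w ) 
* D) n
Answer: C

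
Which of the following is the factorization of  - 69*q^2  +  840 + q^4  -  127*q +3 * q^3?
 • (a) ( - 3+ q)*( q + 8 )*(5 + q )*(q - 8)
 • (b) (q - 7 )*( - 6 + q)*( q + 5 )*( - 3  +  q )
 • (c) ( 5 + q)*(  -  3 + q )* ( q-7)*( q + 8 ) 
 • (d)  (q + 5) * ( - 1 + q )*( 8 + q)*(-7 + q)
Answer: c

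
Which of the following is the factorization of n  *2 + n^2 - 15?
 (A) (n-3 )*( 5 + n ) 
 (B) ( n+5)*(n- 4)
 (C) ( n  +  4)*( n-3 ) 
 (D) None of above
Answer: A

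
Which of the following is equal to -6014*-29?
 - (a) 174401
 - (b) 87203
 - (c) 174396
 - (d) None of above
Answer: d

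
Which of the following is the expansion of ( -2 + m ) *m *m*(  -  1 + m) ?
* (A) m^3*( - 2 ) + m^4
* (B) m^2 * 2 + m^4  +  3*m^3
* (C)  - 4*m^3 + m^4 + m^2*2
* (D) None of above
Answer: D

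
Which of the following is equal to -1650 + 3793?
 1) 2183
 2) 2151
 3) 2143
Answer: 3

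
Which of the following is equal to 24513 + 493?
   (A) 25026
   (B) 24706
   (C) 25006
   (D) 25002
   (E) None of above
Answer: C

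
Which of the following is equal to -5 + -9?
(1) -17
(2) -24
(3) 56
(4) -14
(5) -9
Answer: 4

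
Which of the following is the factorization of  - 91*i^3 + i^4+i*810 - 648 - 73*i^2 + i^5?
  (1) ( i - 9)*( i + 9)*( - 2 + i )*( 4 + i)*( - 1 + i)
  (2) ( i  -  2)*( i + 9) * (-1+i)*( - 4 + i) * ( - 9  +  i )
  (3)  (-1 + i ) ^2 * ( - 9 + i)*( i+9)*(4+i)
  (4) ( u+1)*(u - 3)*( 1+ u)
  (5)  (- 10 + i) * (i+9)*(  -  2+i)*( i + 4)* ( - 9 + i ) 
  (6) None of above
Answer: 1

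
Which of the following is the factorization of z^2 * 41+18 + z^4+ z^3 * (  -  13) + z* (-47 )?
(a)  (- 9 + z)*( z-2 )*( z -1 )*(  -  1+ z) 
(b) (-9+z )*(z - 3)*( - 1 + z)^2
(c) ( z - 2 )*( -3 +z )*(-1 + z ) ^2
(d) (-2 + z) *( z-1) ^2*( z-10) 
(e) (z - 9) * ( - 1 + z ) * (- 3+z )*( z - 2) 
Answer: a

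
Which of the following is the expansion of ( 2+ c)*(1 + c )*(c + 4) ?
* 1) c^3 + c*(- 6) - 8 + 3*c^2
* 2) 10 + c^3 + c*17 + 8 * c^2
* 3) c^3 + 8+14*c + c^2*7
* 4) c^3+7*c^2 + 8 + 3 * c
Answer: 3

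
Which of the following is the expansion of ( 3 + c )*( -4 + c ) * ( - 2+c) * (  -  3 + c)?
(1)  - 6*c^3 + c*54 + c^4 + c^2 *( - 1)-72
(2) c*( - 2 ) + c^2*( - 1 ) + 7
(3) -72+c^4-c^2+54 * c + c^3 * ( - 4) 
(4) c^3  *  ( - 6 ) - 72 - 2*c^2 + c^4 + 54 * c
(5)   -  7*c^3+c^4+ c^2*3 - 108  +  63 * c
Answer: 1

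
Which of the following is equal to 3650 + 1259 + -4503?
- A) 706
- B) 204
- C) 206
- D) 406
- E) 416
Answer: D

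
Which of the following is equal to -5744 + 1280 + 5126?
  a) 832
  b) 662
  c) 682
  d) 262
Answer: b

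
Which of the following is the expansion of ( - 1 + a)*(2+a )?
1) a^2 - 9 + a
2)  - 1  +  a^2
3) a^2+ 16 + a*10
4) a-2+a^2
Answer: 4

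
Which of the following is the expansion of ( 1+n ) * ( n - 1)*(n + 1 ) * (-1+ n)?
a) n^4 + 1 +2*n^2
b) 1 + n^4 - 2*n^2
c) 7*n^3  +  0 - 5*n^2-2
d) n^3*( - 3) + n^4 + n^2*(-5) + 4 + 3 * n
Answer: b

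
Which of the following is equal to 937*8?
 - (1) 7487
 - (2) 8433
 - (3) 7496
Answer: 3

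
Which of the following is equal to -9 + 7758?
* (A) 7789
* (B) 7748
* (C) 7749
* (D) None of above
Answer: C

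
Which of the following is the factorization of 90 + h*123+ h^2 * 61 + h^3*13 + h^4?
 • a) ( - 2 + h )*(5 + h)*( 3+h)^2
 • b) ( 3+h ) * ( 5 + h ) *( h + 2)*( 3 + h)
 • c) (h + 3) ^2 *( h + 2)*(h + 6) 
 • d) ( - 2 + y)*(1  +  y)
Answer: b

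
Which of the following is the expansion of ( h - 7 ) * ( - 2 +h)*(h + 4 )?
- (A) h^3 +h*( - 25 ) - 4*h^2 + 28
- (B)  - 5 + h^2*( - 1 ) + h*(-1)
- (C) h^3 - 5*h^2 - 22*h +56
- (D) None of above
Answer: C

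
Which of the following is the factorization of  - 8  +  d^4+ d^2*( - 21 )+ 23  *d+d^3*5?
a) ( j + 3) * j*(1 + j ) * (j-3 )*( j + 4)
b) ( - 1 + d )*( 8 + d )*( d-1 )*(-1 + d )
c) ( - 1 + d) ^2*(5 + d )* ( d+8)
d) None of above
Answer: b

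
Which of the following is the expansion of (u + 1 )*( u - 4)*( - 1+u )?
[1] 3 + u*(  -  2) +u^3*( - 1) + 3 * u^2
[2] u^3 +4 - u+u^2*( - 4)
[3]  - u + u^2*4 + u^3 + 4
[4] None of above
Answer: 2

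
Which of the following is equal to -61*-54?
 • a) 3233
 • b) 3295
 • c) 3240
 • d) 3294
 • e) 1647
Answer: d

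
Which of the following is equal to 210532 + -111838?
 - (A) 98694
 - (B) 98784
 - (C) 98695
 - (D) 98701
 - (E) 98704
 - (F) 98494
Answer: A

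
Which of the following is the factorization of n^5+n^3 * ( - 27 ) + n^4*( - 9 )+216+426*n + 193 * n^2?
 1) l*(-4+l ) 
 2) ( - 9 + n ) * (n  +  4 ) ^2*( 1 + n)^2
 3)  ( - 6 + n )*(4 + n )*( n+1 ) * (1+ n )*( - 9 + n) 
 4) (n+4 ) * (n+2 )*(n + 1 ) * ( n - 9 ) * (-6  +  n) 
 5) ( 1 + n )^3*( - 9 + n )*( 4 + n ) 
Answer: 3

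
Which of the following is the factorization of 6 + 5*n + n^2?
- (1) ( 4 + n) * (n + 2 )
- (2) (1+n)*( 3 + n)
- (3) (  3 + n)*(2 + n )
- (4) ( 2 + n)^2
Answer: 3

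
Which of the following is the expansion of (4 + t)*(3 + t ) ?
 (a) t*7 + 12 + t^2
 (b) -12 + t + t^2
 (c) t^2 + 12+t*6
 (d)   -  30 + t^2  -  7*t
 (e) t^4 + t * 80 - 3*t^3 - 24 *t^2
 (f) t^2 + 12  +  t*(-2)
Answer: a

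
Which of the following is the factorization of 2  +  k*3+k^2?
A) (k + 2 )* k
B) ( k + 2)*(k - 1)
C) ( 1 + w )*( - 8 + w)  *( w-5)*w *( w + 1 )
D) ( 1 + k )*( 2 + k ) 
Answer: D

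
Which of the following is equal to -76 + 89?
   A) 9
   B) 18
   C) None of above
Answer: C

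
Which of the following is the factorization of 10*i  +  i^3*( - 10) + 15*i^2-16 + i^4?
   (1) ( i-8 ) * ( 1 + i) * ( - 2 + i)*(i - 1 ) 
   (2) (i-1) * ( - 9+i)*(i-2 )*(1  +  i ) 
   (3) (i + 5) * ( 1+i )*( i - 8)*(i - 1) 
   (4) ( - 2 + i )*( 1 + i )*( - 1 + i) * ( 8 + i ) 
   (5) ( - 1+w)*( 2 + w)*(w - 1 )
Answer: 1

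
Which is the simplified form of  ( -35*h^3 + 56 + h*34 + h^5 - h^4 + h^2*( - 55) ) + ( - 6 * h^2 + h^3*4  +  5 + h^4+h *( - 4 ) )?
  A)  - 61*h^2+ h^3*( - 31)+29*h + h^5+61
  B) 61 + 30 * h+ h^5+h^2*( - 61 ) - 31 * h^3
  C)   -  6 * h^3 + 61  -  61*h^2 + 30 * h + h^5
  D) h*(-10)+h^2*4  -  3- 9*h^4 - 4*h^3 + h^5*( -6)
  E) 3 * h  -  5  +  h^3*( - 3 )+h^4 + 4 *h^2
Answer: B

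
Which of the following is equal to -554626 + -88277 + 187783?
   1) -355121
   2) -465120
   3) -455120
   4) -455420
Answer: 3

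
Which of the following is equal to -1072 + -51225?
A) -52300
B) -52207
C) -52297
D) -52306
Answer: C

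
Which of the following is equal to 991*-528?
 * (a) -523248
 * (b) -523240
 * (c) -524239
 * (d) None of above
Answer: a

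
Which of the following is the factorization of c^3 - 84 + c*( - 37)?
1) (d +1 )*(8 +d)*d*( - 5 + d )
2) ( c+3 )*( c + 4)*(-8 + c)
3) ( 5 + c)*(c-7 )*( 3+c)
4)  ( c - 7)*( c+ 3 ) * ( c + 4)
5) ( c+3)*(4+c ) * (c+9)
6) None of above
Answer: 4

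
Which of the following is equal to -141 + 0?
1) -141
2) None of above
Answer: 1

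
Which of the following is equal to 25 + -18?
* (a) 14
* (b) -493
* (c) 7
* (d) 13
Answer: c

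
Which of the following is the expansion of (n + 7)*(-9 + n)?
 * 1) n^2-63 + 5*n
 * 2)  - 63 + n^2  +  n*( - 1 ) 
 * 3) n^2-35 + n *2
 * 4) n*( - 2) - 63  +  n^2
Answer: 4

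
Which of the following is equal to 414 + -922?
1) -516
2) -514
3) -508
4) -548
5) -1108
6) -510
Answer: 3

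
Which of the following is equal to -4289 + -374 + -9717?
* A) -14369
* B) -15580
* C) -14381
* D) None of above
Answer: D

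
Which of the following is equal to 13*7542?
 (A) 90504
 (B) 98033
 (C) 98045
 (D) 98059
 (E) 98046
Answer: E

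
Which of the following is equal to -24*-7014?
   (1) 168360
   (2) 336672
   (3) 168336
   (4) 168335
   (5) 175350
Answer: 3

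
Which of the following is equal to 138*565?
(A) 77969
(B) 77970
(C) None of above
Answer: B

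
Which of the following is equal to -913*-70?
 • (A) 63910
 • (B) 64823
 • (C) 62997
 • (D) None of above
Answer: A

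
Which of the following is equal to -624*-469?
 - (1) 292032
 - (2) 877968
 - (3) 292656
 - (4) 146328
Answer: 3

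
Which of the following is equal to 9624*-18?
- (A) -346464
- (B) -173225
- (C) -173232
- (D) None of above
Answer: C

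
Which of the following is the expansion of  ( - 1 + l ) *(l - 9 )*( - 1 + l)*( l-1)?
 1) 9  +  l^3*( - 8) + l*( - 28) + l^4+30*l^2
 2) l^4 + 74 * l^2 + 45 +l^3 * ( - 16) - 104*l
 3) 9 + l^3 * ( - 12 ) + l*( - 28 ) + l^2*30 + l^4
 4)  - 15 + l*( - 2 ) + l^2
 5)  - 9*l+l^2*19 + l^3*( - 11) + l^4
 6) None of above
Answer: 3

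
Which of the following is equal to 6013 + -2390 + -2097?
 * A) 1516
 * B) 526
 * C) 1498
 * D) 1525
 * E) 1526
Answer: E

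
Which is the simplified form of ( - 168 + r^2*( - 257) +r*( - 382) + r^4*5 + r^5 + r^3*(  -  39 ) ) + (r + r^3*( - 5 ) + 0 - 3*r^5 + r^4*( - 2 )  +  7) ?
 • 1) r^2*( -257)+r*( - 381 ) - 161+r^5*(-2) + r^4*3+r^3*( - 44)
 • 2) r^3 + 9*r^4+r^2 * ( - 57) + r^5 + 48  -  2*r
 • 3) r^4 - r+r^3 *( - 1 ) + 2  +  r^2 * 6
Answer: 1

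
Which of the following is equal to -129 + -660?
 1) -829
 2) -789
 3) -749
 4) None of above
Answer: 2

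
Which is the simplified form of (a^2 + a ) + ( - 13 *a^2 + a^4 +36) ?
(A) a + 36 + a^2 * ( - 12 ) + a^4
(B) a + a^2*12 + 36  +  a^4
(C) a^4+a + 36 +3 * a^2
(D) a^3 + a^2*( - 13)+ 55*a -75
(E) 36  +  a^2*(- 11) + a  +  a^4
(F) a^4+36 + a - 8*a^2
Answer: A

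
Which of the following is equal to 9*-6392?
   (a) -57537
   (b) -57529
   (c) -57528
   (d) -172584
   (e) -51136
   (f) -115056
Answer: c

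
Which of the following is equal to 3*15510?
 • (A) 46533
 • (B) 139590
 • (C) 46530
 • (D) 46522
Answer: C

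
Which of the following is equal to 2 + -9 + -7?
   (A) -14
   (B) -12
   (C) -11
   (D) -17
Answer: A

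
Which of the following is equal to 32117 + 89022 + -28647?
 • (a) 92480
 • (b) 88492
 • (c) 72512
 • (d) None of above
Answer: d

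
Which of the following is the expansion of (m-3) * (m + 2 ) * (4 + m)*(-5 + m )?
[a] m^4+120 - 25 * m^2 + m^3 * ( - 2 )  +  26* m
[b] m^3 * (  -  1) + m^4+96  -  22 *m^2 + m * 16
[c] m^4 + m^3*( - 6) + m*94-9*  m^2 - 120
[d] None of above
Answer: a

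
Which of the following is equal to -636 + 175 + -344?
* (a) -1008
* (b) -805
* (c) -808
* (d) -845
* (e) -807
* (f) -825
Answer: b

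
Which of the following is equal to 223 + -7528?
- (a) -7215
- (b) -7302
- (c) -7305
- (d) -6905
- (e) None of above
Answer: c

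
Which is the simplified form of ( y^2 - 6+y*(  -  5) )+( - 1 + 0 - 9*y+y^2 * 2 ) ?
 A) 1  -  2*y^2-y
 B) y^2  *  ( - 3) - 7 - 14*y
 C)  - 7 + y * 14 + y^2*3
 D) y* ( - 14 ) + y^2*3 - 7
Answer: D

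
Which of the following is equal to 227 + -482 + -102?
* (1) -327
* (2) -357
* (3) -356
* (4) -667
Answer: 2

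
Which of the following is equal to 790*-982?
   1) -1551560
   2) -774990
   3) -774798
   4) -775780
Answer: 4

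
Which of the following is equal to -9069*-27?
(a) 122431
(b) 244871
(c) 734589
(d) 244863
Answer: d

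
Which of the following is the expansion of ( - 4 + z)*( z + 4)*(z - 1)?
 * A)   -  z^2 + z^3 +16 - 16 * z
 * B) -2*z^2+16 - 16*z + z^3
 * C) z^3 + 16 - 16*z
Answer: A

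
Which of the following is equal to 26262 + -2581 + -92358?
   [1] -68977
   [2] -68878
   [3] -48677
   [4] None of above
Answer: 4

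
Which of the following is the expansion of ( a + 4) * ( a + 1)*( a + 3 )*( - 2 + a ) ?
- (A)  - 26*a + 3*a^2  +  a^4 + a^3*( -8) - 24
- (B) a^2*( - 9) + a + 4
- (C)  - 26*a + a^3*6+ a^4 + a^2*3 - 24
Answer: C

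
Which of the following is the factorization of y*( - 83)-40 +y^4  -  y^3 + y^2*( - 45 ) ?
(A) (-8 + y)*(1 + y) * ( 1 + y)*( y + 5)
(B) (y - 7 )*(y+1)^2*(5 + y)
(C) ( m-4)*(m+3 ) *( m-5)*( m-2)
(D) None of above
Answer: A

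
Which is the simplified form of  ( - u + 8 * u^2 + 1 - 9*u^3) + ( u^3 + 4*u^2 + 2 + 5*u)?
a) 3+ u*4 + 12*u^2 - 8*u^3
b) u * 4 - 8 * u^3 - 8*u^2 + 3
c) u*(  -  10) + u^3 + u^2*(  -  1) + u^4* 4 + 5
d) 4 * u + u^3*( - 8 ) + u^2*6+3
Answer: a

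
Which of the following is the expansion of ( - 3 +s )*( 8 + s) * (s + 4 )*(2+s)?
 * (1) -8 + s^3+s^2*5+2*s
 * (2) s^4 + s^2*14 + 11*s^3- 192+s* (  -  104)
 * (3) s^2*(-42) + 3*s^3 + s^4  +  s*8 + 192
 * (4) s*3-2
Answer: 2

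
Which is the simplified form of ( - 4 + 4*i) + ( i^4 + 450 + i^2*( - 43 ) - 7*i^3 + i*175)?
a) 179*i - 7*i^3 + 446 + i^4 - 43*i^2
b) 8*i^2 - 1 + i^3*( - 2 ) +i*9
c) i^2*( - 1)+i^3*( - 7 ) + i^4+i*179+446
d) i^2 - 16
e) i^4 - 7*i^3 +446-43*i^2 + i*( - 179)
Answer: a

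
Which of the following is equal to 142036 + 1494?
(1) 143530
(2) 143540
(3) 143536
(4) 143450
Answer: 1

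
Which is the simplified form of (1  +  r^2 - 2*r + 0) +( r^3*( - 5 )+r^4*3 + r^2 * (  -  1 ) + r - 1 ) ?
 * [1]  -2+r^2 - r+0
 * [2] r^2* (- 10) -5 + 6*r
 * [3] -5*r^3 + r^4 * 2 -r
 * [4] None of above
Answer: 4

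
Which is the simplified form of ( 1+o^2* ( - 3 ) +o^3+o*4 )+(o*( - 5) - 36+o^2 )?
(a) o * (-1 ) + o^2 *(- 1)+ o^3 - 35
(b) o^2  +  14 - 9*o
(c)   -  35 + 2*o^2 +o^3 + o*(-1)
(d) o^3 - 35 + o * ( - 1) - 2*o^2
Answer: d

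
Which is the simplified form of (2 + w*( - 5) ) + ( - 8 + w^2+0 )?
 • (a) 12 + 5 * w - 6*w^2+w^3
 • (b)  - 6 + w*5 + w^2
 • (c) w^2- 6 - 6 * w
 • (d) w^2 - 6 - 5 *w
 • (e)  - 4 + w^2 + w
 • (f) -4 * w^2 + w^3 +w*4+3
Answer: d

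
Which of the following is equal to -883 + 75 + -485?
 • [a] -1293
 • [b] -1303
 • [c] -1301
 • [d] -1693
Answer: a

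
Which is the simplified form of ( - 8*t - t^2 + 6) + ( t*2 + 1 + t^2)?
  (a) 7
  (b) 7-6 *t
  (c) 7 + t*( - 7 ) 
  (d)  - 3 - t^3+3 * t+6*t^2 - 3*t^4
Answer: b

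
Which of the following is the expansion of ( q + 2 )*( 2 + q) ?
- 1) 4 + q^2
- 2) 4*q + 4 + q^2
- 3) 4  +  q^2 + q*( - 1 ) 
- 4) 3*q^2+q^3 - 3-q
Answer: 2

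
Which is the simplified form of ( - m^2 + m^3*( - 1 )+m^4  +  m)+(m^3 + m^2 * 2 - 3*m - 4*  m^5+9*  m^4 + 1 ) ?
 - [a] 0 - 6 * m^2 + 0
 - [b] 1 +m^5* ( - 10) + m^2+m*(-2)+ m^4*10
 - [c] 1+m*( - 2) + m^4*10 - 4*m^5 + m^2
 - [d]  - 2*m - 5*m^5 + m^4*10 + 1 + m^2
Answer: c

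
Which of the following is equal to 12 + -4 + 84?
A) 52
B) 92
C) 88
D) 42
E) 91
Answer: B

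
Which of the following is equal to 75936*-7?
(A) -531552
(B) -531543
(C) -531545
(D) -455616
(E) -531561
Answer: A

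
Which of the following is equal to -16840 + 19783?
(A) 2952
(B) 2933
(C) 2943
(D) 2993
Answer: C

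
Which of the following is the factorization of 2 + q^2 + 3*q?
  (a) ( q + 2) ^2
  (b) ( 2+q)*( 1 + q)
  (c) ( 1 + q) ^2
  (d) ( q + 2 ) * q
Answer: b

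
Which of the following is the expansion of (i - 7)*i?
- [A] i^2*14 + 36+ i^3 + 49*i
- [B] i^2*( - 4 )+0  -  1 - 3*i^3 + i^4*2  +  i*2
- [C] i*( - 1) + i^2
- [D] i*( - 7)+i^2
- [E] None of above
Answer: D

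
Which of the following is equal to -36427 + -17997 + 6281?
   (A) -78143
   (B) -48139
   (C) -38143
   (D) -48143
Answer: D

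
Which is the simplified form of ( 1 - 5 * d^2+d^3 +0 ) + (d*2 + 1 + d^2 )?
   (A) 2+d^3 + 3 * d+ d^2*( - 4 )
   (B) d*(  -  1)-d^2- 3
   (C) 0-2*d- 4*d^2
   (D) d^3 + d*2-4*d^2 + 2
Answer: D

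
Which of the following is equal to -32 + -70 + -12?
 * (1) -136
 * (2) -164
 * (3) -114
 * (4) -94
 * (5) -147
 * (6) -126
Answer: 3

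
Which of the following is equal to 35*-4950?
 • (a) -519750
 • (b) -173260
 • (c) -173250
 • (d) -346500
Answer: c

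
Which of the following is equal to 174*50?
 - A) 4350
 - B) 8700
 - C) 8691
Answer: B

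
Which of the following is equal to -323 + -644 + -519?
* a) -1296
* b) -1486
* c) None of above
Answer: b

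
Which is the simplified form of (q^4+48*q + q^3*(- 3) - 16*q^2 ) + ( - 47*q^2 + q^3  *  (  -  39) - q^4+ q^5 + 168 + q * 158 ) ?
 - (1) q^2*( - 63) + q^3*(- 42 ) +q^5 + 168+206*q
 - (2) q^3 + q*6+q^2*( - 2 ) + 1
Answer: 1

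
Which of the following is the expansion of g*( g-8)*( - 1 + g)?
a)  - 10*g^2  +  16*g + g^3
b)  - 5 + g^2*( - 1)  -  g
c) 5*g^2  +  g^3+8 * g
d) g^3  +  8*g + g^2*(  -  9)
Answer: d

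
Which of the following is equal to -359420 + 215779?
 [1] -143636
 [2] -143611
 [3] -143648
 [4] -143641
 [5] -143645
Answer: 4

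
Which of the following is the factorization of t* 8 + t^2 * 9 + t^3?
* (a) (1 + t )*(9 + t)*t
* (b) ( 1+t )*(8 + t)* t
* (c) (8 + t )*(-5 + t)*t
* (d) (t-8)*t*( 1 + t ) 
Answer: b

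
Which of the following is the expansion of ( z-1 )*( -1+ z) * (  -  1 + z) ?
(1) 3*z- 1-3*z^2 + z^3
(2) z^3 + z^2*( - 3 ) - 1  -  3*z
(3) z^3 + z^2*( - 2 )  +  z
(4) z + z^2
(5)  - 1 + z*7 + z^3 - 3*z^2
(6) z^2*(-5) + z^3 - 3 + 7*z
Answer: 1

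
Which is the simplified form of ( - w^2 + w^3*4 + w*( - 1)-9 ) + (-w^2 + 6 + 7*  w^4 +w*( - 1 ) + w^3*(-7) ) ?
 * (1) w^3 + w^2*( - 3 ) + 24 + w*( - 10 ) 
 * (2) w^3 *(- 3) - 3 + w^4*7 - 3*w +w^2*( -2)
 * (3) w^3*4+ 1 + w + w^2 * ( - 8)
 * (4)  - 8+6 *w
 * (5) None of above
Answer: 5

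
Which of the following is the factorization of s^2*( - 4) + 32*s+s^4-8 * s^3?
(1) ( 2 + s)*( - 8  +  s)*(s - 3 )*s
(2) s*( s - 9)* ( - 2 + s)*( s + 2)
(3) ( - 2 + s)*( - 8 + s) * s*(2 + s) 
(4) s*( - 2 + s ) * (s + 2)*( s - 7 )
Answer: 3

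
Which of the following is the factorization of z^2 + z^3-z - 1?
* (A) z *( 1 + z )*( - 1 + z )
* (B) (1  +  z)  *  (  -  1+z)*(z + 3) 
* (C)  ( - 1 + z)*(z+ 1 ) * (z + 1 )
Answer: C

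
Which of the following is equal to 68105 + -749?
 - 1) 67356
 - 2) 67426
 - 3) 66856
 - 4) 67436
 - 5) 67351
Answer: 1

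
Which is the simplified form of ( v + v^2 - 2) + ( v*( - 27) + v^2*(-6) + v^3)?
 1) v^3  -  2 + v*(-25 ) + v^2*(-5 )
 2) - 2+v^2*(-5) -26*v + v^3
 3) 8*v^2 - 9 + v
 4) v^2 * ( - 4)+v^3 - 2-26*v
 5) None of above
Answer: 2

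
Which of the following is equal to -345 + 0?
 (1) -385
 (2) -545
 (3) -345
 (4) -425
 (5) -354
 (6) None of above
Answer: 3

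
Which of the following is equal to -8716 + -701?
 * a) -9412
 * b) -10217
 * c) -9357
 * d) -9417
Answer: d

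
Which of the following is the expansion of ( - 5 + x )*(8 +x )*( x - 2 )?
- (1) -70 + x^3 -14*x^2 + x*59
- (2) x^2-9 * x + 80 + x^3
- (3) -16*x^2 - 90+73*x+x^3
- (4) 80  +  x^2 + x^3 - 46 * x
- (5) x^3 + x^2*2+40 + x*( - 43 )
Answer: 4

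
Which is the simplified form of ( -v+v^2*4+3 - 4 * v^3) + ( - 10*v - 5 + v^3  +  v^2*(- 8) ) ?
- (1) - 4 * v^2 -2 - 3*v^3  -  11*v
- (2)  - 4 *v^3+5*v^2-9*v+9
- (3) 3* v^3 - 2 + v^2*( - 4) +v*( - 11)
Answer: 1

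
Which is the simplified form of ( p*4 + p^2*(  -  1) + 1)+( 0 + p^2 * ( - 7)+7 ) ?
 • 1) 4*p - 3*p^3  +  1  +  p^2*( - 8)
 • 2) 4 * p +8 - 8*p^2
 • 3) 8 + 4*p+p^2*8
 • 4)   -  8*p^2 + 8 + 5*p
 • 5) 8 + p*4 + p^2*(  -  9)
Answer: 2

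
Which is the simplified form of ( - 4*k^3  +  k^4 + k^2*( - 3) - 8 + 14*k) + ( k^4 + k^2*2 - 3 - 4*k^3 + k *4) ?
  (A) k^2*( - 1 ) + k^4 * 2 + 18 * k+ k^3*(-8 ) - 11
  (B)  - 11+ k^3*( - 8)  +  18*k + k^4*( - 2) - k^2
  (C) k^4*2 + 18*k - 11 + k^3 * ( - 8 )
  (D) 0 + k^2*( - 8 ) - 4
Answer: A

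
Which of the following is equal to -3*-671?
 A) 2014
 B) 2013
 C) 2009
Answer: B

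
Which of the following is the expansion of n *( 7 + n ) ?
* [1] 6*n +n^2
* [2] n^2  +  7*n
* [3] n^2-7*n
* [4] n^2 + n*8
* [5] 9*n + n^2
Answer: 2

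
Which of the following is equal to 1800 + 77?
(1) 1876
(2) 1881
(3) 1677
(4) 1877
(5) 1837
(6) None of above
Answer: 4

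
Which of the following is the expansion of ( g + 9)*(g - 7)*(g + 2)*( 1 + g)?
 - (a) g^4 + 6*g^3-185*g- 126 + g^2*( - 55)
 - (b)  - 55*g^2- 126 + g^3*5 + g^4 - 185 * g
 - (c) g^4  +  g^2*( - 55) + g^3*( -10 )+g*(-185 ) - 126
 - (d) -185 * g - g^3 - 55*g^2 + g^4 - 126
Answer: b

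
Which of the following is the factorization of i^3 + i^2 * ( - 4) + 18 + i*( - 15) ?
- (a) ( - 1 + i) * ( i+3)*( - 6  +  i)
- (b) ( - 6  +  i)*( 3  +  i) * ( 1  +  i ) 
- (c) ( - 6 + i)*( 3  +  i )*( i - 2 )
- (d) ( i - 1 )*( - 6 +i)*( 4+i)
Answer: a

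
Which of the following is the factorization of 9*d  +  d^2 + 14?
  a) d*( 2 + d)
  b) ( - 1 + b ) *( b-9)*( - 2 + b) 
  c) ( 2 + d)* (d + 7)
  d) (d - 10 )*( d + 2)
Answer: c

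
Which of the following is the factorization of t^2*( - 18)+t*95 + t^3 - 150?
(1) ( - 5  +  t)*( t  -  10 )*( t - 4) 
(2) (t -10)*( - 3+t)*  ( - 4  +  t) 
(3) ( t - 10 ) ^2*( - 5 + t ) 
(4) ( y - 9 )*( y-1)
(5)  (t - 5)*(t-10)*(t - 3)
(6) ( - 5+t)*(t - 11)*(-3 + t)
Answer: 5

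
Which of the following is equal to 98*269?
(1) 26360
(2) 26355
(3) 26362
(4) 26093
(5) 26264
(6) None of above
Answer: 3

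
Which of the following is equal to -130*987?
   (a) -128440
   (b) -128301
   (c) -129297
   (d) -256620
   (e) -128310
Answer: e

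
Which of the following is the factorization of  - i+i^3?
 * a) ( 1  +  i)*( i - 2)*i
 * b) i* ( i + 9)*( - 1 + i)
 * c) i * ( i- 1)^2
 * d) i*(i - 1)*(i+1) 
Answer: d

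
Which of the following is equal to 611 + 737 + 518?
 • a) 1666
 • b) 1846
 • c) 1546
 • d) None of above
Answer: d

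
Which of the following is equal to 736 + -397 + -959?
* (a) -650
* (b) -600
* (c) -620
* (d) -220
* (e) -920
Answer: c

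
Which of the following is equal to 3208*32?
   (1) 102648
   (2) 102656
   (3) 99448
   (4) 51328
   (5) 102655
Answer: 2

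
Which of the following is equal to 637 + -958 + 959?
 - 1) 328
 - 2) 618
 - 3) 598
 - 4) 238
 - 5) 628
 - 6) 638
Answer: 6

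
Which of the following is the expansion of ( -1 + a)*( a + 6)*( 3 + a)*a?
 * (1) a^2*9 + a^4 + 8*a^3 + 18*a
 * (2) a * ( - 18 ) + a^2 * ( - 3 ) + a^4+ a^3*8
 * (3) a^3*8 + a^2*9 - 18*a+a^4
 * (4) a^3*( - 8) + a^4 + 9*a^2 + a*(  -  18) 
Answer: 3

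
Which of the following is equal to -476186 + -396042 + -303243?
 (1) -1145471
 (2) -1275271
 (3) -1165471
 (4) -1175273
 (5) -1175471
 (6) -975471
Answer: 5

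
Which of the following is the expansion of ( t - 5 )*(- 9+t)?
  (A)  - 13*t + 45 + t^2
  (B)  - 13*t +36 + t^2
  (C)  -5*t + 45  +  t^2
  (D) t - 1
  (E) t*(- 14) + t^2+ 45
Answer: E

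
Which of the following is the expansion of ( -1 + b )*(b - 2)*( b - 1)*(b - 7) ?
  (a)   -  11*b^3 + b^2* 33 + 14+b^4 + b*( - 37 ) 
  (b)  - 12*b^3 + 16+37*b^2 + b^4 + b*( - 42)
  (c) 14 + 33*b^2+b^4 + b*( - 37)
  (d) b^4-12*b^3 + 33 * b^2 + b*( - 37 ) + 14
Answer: a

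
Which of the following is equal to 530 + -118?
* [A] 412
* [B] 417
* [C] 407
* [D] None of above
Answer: A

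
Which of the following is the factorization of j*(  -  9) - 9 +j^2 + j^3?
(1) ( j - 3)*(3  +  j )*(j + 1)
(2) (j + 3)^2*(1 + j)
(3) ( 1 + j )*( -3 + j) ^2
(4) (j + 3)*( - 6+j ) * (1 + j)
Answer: 1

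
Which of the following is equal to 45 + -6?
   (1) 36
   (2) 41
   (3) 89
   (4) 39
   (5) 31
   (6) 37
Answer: 4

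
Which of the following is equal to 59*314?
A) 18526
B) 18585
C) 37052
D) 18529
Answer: A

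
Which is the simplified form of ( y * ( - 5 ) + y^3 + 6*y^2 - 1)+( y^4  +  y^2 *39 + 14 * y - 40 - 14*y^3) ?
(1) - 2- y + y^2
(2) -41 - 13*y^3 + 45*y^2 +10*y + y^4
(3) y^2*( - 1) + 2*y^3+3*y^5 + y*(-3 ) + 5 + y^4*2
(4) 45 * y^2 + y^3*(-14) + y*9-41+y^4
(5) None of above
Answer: 5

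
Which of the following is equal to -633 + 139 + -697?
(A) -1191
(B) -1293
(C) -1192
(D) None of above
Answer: A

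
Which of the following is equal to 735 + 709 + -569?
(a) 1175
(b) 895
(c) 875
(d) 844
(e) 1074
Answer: c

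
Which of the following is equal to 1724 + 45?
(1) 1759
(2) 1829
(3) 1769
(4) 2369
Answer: 3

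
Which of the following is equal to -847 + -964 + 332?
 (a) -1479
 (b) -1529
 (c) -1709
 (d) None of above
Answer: a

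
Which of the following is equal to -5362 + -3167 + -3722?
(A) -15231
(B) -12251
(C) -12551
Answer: B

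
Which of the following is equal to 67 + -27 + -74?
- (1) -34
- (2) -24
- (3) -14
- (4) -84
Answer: 1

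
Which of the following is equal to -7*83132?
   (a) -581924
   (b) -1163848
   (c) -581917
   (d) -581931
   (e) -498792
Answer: a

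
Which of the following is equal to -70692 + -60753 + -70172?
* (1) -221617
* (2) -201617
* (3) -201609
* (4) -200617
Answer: 2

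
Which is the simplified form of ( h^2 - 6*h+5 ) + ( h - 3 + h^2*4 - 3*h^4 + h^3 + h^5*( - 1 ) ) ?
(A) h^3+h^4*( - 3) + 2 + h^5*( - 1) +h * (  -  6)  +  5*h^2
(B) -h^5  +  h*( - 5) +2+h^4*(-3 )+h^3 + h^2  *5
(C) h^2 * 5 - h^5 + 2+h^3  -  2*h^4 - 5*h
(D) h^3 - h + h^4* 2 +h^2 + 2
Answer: B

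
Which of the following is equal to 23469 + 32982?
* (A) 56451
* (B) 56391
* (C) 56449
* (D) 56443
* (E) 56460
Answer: A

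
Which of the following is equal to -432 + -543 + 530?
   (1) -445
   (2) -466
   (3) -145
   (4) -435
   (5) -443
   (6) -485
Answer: 1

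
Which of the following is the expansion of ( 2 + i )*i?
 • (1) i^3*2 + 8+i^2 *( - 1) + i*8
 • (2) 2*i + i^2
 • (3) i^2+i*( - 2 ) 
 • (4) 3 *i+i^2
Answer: 2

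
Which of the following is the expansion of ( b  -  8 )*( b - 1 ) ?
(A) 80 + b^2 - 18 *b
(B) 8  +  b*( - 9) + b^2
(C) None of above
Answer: B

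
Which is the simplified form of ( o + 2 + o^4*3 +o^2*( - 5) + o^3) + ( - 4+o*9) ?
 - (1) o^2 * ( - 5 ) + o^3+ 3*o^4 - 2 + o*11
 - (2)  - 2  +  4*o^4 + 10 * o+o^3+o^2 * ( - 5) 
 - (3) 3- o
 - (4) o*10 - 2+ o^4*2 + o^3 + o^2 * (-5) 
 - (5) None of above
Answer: 5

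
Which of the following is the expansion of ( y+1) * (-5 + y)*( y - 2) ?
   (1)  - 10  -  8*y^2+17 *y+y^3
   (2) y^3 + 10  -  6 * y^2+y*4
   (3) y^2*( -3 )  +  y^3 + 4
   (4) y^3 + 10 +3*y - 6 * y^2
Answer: 4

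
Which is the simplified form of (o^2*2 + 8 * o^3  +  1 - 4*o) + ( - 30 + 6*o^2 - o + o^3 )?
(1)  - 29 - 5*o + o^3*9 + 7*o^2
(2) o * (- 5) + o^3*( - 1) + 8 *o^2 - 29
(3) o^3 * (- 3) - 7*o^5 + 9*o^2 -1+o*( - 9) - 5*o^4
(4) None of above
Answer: 4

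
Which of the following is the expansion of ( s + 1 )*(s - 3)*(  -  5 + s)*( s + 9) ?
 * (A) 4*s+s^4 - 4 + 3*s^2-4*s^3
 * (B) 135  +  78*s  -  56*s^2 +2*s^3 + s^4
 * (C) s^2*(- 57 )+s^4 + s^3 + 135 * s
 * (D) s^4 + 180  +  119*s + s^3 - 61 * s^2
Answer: B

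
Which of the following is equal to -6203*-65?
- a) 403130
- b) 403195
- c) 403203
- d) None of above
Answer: b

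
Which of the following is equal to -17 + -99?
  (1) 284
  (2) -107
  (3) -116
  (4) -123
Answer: 3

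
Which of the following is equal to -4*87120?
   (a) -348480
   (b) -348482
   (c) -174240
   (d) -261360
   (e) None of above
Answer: a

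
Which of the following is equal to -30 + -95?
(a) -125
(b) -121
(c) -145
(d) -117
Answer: a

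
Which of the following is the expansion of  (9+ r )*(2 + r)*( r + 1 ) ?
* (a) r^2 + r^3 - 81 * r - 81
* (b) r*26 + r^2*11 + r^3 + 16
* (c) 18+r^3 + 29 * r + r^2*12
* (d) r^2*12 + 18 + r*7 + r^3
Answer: c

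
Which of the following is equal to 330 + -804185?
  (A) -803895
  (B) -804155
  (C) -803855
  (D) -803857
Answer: C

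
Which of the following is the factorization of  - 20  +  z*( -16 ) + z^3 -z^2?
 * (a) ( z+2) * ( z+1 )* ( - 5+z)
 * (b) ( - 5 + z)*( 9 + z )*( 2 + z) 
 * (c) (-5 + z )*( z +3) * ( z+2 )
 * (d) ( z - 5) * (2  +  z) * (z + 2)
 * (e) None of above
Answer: d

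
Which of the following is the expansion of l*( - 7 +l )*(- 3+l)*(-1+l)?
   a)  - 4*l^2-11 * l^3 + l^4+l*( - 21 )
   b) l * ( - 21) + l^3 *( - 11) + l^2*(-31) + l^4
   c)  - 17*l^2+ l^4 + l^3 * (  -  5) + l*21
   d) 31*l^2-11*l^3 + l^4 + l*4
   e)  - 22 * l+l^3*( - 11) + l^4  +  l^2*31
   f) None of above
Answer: f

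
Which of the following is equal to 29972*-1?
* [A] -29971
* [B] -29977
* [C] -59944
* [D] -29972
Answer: D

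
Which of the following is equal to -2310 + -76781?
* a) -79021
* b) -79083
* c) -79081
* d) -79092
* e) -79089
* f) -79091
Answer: f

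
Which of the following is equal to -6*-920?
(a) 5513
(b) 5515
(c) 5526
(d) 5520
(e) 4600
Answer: d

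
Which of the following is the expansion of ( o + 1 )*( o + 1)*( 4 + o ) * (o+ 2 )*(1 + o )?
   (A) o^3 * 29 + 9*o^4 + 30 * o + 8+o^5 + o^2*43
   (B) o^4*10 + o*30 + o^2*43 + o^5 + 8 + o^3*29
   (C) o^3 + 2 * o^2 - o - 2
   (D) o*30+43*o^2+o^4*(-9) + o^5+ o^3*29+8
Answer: A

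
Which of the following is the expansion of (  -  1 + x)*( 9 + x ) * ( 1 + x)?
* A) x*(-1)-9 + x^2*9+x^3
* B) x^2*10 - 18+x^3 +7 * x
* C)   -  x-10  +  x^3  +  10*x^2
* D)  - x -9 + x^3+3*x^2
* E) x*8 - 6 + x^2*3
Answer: A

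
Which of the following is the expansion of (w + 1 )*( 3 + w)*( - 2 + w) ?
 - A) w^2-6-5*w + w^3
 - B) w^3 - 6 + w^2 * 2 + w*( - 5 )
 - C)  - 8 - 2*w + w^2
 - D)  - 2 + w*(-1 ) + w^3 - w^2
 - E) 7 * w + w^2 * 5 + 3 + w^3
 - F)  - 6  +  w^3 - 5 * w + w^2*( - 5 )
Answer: B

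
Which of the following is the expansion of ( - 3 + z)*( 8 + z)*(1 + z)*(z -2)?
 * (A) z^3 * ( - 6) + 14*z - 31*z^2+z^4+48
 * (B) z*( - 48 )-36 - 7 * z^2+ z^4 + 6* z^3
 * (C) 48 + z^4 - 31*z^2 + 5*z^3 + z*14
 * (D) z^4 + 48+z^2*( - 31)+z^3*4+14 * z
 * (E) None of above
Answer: D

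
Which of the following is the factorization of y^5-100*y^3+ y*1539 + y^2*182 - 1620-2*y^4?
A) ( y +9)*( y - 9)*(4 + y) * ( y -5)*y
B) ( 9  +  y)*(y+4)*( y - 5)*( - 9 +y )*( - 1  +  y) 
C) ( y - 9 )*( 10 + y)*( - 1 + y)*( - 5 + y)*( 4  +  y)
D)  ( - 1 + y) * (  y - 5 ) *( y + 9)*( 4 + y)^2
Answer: B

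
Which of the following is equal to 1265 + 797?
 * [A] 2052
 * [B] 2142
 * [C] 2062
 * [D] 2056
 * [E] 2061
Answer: C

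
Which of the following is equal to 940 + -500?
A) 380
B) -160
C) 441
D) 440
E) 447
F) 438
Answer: D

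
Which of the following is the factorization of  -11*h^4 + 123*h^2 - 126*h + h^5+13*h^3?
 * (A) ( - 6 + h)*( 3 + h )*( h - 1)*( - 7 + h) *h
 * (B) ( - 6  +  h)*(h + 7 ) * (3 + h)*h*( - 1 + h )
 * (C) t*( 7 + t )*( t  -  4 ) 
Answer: A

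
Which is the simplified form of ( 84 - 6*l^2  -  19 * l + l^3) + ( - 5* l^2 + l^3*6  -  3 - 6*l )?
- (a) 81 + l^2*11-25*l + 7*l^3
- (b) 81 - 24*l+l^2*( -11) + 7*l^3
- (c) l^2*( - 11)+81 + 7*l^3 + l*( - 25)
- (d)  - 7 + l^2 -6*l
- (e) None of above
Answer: c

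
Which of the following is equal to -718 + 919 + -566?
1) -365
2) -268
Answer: 1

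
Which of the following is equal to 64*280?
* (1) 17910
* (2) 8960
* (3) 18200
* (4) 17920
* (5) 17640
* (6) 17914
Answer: 4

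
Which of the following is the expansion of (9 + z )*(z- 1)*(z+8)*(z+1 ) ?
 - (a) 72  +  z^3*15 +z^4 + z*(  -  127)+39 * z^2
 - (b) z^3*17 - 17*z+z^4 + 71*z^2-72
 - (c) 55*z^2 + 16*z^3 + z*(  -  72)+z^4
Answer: b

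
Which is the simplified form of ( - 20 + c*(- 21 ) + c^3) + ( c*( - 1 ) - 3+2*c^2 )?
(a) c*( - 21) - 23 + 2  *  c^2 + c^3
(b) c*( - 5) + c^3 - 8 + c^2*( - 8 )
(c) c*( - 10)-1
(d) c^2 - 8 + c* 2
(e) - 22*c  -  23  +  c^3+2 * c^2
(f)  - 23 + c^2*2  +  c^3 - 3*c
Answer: e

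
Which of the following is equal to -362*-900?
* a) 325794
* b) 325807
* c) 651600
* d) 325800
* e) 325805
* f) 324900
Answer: d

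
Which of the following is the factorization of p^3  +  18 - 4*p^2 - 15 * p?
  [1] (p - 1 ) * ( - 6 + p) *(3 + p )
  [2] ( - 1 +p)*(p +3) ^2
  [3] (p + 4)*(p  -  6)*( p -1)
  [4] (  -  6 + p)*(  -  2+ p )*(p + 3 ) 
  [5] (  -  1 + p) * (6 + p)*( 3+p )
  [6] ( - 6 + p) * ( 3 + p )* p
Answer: 1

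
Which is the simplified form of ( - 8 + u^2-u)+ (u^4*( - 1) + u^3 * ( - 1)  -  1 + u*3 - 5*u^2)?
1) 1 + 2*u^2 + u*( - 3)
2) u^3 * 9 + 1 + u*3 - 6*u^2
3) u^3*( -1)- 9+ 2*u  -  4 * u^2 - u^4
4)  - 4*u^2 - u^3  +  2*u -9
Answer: 3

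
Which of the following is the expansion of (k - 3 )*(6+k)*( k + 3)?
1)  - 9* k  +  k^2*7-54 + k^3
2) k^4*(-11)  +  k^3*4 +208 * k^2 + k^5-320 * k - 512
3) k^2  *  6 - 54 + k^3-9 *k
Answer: 3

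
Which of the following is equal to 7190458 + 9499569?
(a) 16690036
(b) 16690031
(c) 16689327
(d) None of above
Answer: d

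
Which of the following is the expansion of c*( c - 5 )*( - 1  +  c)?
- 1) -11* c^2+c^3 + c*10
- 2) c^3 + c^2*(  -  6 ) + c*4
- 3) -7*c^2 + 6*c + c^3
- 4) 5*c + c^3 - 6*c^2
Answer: 4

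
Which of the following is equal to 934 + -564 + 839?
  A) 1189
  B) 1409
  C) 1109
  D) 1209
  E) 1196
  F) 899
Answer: D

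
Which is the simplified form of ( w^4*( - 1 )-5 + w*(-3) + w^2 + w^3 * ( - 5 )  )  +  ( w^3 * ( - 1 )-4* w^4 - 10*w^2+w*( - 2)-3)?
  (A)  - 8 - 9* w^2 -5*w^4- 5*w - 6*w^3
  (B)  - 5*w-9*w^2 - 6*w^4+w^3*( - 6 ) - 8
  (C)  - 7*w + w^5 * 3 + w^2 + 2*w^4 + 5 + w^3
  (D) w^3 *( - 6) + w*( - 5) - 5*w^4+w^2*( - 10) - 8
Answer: A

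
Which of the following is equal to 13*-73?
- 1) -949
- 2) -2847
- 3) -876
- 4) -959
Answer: 1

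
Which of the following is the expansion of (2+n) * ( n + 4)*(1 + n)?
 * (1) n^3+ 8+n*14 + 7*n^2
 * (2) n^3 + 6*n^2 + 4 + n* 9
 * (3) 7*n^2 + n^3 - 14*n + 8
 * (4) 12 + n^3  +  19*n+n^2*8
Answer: 1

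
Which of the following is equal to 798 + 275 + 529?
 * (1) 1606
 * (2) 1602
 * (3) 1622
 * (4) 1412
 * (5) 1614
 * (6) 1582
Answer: 2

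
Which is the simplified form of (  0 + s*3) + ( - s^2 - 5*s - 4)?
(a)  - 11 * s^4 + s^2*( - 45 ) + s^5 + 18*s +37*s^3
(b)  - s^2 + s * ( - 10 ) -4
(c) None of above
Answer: c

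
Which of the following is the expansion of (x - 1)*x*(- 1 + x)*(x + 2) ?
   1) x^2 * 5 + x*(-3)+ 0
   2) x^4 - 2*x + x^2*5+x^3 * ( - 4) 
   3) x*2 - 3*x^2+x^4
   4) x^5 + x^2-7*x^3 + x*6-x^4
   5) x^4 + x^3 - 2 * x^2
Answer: 3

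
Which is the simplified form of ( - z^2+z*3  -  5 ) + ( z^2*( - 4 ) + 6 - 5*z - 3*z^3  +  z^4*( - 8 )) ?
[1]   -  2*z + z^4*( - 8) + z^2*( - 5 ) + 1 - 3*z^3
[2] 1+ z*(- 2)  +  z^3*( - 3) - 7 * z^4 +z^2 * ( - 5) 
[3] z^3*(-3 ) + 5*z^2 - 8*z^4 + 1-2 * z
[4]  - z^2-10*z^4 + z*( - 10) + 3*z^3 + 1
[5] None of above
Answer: 1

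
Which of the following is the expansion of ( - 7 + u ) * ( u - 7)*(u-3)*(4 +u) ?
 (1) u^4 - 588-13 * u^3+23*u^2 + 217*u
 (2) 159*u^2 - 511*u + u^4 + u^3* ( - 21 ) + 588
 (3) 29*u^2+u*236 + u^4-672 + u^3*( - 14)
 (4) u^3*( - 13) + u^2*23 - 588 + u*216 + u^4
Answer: 1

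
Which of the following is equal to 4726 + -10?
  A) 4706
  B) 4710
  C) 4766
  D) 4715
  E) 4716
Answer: E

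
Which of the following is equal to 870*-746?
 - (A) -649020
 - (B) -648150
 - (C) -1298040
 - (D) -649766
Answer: A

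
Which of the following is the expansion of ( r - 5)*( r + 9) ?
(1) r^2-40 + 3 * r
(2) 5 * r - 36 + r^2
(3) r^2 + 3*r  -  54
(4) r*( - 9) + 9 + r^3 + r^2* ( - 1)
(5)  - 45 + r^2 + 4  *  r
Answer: 5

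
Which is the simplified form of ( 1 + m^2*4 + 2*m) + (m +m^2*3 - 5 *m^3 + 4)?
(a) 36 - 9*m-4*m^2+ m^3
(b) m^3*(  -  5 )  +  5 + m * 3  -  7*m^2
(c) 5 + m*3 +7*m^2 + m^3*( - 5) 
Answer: c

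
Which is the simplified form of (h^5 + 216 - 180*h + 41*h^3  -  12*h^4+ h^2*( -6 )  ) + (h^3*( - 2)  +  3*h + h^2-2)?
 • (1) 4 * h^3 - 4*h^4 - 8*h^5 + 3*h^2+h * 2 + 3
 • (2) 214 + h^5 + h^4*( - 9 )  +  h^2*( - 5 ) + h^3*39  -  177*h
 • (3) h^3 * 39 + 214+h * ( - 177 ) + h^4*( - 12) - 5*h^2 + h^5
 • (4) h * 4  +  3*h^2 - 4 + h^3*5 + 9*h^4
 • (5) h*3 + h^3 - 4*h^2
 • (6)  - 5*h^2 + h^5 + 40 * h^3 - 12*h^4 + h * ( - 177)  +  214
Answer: 3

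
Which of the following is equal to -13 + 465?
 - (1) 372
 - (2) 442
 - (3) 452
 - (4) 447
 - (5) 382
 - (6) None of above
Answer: 3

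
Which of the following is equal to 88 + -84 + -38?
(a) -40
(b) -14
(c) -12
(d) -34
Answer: d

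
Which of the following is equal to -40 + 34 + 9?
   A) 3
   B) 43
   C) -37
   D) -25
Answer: A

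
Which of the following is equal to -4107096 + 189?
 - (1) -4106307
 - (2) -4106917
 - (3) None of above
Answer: 3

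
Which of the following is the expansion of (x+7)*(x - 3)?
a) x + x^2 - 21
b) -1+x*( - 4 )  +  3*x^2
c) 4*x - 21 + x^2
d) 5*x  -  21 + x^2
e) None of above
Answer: c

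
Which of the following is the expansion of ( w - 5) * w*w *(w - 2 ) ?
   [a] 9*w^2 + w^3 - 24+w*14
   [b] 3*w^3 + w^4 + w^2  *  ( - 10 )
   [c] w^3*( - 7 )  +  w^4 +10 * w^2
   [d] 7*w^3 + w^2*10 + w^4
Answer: c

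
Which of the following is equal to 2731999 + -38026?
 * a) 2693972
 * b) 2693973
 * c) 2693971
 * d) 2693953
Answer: b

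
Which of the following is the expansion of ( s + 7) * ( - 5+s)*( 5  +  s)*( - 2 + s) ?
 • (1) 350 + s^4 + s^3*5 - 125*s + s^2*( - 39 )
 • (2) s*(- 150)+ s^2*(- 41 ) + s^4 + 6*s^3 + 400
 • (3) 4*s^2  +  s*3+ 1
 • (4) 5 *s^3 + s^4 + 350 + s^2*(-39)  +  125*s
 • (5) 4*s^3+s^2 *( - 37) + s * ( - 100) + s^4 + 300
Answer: 1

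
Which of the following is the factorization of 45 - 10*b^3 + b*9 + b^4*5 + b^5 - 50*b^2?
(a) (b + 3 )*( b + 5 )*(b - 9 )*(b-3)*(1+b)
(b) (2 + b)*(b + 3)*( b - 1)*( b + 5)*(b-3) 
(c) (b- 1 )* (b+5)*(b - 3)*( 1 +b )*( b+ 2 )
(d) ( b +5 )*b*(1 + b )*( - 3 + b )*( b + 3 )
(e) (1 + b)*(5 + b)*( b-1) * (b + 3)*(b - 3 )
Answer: e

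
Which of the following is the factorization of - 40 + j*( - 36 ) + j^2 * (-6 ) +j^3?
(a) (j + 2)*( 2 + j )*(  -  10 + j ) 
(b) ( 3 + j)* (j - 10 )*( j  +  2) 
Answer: a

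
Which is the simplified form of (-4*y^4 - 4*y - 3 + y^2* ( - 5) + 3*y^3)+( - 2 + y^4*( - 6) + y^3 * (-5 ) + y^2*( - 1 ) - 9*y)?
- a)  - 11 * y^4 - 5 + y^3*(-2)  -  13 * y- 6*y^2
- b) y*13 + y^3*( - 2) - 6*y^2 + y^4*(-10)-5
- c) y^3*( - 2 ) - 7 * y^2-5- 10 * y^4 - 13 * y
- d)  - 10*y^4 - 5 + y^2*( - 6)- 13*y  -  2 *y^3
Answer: d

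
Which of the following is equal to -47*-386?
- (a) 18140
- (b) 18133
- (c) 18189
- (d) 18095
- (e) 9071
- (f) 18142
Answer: f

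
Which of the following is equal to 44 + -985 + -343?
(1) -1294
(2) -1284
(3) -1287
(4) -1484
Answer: 2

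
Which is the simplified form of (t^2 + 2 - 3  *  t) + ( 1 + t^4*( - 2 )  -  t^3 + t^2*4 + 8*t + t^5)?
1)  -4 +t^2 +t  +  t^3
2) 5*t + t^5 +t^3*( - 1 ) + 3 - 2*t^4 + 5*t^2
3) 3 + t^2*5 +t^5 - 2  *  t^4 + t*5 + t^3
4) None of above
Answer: 2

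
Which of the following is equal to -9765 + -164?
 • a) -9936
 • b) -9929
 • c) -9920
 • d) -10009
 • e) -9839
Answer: b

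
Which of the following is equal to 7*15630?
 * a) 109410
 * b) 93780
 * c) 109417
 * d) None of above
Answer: a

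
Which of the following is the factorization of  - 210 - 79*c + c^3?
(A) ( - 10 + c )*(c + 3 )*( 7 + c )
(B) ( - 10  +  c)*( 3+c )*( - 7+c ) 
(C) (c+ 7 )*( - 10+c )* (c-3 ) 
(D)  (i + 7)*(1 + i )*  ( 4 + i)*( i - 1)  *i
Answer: A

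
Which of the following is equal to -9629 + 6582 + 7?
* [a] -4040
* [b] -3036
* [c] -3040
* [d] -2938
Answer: c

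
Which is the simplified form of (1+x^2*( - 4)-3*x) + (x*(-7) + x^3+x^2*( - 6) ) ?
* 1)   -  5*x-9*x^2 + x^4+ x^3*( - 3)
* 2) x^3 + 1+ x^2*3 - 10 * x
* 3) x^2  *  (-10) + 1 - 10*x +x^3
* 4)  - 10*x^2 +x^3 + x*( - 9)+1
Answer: 3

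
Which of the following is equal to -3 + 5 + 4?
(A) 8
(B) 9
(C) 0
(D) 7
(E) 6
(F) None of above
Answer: E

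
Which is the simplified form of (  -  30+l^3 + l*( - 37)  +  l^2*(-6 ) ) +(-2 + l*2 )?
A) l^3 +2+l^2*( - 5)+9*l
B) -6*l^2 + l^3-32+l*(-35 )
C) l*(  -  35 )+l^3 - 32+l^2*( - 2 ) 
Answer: B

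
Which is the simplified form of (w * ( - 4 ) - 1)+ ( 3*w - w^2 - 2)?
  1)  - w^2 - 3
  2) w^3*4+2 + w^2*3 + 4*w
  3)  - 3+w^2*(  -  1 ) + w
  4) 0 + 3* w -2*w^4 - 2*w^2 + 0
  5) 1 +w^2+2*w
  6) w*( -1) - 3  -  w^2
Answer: 6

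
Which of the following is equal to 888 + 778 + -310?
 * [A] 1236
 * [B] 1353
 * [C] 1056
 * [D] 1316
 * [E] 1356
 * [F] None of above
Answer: E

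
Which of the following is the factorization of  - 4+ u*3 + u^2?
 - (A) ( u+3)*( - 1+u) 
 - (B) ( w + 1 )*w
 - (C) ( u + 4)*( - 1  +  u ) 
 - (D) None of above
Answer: C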